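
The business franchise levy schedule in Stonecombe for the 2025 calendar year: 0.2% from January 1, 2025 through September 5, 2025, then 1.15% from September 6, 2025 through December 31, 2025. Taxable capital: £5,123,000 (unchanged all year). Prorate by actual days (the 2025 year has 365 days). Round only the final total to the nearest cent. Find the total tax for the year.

£25,846.59

January 1 – September 5, 2025: 248 days at 0.2% → £5,123,000 × 0.2% × 248/365 = £6,961.6658
September 6 – December 31, 2025: 117 days at 1.15% → £5,123,000 × 1.15% × 117/365 = £18,884.9219
Total = £25,846.5877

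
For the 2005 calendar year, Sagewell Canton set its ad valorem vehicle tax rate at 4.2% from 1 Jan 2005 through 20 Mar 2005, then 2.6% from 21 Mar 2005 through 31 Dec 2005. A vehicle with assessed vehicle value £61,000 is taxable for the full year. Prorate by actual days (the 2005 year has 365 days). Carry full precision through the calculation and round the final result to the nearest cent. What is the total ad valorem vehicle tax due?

£1,797.24

1 Jan – 20 Mar 2005: 79 days at 4.2% → £61,000 × 4.2% × 79/365 = £554.5151
21 Mar – 31 Dec 2005: 286 days at 2.6% → £61,000 × 2.6% × 286/365 = £1,242.7288
Total = £1,797.2438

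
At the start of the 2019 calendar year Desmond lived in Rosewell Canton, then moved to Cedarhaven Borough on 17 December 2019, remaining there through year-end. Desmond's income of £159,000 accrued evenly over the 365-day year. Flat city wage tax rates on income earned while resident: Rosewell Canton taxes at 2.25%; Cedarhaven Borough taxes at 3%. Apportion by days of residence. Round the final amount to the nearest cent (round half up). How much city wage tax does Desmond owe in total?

£3,626.51

Rosewell Canton, 1 January – 16 December 2019: 350 days → £159,000 × 2.25% × 350/365 = £3,430.4795
Cedarhaven Borough, 17 December – 31 December 2019: 15 days → £159,000 × 3% × 15/365 = £196.0274
Total = £3,626.5068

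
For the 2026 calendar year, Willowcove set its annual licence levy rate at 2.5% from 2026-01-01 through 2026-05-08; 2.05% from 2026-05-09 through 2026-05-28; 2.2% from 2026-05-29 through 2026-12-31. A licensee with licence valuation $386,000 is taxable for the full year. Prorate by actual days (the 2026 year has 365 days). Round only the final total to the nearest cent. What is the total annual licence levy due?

2026-01-01 to 2026-05-08: 128 days at 2.5% → $386,000 × 2.5% × 128/365 = $3,384.1096
2026-05-09 to 2026-05-28: 20 days at 2.05% → $386,000 × 2.05% × 20/365 = $433.5890
2026-05-29 to 2026-12-31: 217 days at 2.2% → $386,000 × 2.2% × 217/365 = $5,048.6685
Total = $8,866.3671

$8,866.37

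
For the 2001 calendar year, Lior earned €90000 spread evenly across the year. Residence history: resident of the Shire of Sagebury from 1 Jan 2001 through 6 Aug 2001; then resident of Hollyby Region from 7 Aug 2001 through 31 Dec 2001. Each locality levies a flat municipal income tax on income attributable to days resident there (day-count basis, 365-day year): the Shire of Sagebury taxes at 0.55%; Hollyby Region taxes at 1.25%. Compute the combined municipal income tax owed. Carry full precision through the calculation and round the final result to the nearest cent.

€748.73

The Shire of Sagebury, 1 Jan – 6 Aug 2001: 218 days → €90000 × 0.55% × 218/365 = €295.6438
Hollyby Region, 7 Aug – 31 Dec 2001: 147 days → €90000 × 1.25% × 147/365 = €453.0822
Total = €748.7260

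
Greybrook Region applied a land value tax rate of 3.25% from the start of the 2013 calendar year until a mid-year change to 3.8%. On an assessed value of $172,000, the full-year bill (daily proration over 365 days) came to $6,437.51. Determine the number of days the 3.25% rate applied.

38 days

Let d = days at the first rate; then 365 − d days at the second rate.
$172,000 × [3.25%·d + 3.8%·(365−d)] / 365 = $6,437.51
Solving gives d = 38, so the new rate took effect on February 8, 2013.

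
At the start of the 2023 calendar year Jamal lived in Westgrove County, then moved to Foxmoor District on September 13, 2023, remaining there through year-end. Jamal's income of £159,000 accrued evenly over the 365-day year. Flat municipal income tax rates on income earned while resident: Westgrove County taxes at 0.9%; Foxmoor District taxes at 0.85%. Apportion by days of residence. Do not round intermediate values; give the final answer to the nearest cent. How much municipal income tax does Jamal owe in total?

£1,407.04

Westgrove County, January 1 – September 12, 2023: 255 days → £159,000 × 0.9% × 255/365 = £999.7397
Foxmoor District, September 13 – December 31, 2023: 110 days → £159,000 × 0.85% × 110/365 = £407.3014
Total = £1,407.0411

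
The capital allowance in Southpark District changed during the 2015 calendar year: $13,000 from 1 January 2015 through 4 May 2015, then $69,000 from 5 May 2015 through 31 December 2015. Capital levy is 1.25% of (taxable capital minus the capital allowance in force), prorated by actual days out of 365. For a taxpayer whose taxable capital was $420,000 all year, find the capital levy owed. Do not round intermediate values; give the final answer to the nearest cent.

$4,625.31

1 January – 4 May 2015: 124 days, exemption $13,000 → ($420,000 − $13,000) × 1.25% × 124/365 = $1,728.3562
5 May – 31 December 2015: 241 days, exemption $69,000 → ($420,000 − $69,000) × 1.25% × 241/365 = $2,896.9521
Total = $4,625.3082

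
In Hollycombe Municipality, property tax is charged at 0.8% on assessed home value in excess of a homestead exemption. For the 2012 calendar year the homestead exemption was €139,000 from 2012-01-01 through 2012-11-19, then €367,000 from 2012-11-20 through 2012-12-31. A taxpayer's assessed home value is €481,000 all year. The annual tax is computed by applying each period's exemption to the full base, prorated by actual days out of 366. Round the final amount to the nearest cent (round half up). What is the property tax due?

2012-01-01 to 2012-11-19: 324 days, exemption €139,000 → (€481,000 − €139,000) × 0.8% × 324/366 = €2,422.0328
2012-11-20 to 2012-12-31: 42 days, exemption €367,000 → (€481,000 − €367,000) × 0.8% × 42/366 = €104.6557
Total = €2,526.6885

€2,526.69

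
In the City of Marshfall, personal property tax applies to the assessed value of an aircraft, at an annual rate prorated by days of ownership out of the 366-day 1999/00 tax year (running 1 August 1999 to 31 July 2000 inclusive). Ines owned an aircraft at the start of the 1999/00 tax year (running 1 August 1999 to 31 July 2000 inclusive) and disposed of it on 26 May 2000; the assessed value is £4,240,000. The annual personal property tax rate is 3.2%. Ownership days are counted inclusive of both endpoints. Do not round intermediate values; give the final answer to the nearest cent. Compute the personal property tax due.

Days held (1 Aug 1999 – 26 May 2000): 300 out of 366
Tax = £4,240,000 × 3.2% × 300/366 = £111,213.1148

£111,213.11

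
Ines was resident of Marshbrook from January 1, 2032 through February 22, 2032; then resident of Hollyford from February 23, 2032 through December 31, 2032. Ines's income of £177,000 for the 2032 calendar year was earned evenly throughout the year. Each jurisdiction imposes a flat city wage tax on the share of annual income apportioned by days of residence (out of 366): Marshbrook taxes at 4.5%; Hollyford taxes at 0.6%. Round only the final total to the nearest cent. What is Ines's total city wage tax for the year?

£2,061.61

Marshbrook, January 1 – February 22, 2032: 53 days → £177,000 × 4.5% × 53/366 = £1,153.4016
Hollyford, February 23 – December 31, 2032: 313 days → £177,000 × 0.6% × 313/366 = £908.2131
Total = £2,061.6148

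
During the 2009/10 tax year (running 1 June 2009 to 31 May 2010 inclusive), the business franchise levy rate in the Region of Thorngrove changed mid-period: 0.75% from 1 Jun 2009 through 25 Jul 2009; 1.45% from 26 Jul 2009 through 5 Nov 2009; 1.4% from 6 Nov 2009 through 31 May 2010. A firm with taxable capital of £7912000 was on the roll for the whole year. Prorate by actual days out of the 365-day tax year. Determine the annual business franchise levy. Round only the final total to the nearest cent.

£104134.93

1 Jun – 25 Jul 2009: 55 days at 0.75% → £7912000 × 0.75% × 55/365 = £8941.6438
26 Jul – 5 Nov 2009: 103 days at 1.45% → £7912000 × 1.45% × 103/365 = £32374.1699
6 Nov 2009 – 31 May 2010: 207 days at 1.4% → £7912000 × 1.4% × 207/365 = £62819.1123
Total = £104134.9260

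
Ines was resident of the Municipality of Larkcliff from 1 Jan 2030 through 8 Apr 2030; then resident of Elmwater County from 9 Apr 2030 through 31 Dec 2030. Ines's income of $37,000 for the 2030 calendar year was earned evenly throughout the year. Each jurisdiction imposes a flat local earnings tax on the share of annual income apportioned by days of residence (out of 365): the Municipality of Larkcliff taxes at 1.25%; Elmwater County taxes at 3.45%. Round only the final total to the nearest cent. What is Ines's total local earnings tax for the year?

The Municipality of Larkcliff, 1 Jan – 8 Apr 2030: 98 days → $37,000 × 1.25% × 98/365 = $124.1781
Elmwater County, 9 Apr – 31 Dec 2030: 267 days → $37,000 × 3.45% × 267/365 = $933.7685
Total = $1,057.9466

$1,057.95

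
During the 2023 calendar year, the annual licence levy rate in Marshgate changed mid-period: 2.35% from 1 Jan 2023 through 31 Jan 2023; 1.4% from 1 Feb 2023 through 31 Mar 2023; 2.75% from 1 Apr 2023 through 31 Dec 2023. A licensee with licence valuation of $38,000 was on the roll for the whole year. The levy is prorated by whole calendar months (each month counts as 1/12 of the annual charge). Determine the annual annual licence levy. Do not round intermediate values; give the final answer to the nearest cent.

1 Jan – 31 Jan 2023: 1 month at 2.35% → $38,000 × 2.35% × 1/12 = $74.4167
1 Feb – 31 Mar 2023: 2 months at 1.4% → $38,000 × 1.4% × 2/12 = $88.6667
1 Apr – 31 Dec 2023: 9 months at 2.75% → $38,000 × 2.75% × 9/12 = $783.7500
Total = $946.8333

$946.83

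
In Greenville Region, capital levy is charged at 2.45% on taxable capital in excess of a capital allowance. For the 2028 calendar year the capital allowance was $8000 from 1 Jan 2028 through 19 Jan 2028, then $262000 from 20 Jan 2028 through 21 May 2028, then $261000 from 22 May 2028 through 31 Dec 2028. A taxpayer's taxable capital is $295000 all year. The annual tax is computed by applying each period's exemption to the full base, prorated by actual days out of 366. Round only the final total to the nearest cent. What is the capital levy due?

1 Jan – 19 Jan 2028: 19 days, exemption $8000 → ($295000 − $8000) × 2.45% × 19/366 = $365.0232
20 Jan – 21 May 2028: 123 days, exemption $262000 → ($295000 − $262000) × 2.45% × 123/366 = $271.7090
22 May – 31 Dec 2028: 224 days, exemption $261000 → ($295000 − $261000) × 2.45% × 224/366 = $509.8142
Total = $1146.5464

$1146.55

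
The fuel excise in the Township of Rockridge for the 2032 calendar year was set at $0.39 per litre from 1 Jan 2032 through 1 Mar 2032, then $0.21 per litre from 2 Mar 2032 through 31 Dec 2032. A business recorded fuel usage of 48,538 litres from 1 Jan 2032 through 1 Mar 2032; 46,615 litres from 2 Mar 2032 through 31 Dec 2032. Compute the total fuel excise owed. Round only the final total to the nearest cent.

1 Jan – 1 Mar 2032: 48,538 litres at $0.39/litre → $18,929.82
2 Mar – 31 Dec 2032: 46,615 litres at $0.21/litre → $9,789.15

$28,718.97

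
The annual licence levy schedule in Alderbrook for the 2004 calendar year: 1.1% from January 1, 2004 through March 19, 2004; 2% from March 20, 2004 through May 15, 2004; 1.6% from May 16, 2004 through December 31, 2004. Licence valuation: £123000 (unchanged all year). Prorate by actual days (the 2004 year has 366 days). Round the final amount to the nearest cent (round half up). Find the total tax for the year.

January 1 – March 19, 2004: 79 days at 1.1% → £123000 × 1.1% × 79/366 = £292.0410
March 20 – May 15, 2004: 57 days at 2% → £123000 × 2% × 57/366 = £383.1148
May 16 – December 31, 2004: 230 days at 1.6% → £123000 × 1.6% × 230/366 = £1236.7213
Total = £1911.8770

£1911.88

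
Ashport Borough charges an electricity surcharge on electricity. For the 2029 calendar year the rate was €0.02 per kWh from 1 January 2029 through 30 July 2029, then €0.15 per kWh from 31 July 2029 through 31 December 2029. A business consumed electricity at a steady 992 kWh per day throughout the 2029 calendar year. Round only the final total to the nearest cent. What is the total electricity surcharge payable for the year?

€27,101.44

1 January – 30 July 2029: 211 days × 992 kWh/day = 209,312 kWh at €0.02/kWh → €4,186.24
31 July – 31 December 2029: 154 days × 992 kWh/day = 152,768 kWh at €0.15/kWh → €22,915.20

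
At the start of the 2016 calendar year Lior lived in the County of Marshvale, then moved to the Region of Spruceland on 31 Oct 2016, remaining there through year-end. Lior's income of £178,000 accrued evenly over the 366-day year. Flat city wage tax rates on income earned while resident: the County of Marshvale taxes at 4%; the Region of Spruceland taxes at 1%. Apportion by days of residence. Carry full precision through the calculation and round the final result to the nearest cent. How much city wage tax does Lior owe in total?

£6,215.41

The County of Marshvale, 1 Jan – 30 Oct 2016: 304 days → £178,000 × 4% × 304/366 = £5,913.8798
The Region of Spruceland, 31 Oct – 31 Dec 2016: 62 days → £178,000 × 1% × 62/366 = £301.5301
Total = £6,215.4098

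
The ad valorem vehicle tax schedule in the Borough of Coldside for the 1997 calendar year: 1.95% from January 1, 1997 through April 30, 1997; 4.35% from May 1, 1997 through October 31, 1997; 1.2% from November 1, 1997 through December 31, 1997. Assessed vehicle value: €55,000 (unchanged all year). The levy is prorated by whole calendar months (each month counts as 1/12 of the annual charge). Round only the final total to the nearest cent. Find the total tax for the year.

January 1 – April 30, 1997: 4 months at 1.95% → €55,000 × 1.95% × 4/12 = €357.5000
May 1 – October 31, 1997: 6 months at 4.35% → €55,000 × 4.35% × 6/12 = €1,196.2500
November 1 – December 31, 1997: 2 months at 1.2% → €55,000 × 1.2% × 2/12 = €110.0000
Total = €1,663.7500

€1,663.75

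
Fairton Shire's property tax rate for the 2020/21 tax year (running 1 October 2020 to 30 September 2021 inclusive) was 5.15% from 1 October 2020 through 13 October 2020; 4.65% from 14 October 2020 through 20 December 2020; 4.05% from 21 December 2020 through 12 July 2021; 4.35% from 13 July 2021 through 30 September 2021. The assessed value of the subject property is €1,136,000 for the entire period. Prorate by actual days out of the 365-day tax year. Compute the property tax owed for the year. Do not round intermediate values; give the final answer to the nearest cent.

€48,469.85

1 October – 13 October 2020: 13 days at 5.15% → €1,136,000 × 5.15% × 13/365 = €2,083.7041
14 October – 20 December 2020: 68 days at 4.65% → €1,136,000 × 4.65% × 68/365 = €9,841.1836
21 December 2020 – 12 July 2021: 204 days at 4.05% → €1,136,000 × 4.05% × 204/365 = €25,714.0603
13 July – 30 September 2021: 80 days at 4.35% → €1,136,000 × 4.35% × 80/365 = €10,830.9041
Total = €48,469.8521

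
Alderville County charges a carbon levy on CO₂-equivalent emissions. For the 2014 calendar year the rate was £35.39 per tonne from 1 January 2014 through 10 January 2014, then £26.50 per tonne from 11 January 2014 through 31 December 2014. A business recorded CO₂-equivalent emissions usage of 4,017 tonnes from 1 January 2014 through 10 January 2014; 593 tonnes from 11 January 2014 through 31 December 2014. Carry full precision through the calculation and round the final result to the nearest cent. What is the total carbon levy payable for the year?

1 January – 10 January 2014: 4,017 tonnes at £35.39/tonne → £142,161.63
11 January – 31 December 2014: 593 tonnes at £26.50/tonne → £15,714.50

£157,876.13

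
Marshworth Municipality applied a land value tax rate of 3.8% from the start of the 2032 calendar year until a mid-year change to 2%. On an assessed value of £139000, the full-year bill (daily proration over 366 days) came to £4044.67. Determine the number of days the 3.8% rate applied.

185 days

Let d = days at the first rate; then 366 − d days at the second rate.
£139000 × [3.8%·d + 2%·(366−d)] / 366 = £4044.67
Solving gives d = 185, so the new rate took effect on 4 Jul 2032.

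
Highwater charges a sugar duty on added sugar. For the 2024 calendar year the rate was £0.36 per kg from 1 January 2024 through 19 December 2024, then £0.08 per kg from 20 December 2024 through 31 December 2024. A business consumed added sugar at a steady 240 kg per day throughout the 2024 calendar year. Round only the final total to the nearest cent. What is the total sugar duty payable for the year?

£30,816.00

1 January – 19 December 2024: 354 days × 240 kg/day = 84,960 kg at £0.36/kg → £30,585.60
20 December – 31 December 2024: 12 days × 240 kg/day = 2,880 kg at £0.08/kg → £230.40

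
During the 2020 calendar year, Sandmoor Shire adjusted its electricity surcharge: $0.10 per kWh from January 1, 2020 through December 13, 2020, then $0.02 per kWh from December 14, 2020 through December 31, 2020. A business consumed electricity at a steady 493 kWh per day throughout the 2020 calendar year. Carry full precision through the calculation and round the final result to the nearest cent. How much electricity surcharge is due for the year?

January 1 – December 13, 2020: 348 days × 493 kWh/day = 171,564 kWh at $0.10/kWh → $17,156.40
December 14 – December 31, 2020: 18 days × 493 kWh/day = 8,874 kWh at $0.02/kWh → $177.48

$17,333.88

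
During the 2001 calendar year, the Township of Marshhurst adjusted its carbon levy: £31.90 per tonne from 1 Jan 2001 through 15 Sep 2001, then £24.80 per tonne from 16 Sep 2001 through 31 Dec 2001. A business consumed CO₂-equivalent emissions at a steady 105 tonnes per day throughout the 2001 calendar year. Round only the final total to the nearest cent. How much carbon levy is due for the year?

1 Jan – 15 Sep 2001: 258 days × 105 tonnes/day = 27,090 tonnes at £31.90/tonne → £864,171.00
16 Sep – 31 Dec 2001: 107 days × 105 tonnes/day = 11,235 tonnes at £24.80/tonne → £278,628.00

£1,142,799.00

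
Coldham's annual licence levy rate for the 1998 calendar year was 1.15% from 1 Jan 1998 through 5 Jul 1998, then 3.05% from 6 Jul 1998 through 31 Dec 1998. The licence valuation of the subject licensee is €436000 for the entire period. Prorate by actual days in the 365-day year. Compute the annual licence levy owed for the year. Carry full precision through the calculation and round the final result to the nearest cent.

1 Jan – 5 Jul 1998: 186 days at 1.15% → €436000 × 1.15% × 186/365 = €2555.0795
6 Jul – 31 Dec 1998: 179 days at 3.05% → €436000 × 3.05% × 179/365 = €6521.4849
Total = €9076.5644

€9076.56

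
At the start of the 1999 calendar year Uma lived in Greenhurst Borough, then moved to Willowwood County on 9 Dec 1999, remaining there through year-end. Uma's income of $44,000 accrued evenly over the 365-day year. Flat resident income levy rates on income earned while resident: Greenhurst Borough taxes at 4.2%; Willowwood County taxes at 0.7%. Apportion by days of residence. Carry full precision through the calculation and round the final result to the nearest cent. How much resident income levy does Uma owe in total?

$1,750.96

Greenhurst Borough, 1 Jan – 8 Dec 1999: 342 days → $44,000 × 4.2% × 342/365 = $1,731.5507
Willowwood County, 9 Dec – 31 Dec 1999: 23 days → $44,000 × 0.7% × 23/365 = $19.4082
Total = $1,750.9589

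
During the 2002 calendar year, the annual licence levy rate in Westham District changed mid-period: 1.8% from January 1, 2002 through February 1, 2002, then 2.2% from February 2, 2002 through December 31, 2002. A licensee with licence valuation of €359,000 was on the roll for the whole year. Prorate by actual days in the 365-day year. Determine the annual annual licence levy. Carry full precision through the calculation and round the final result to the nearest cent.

January 1 – February 1, 2002: 32 days at 1.8% → €359,000 × 1.8% × 32/365 = €566.5315
February 2 – December 31, 2002: 333 days at 2.2% → €359,000 × 2.2% × 333/365 = €7,205.5726
Total = €7,772.1041

€7,772.10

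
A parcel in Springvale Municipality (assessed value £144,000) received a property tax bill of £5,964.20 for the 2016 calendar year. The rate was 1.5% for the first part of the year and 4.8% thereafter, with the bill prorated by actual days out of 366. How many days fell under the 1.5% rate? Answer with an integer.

73 days

Let d = days at the first rate; then 366 − d days at the second rate.
£144,000 × [1.5%·d + 4.8%·(366−d)] / 366 = £5,964.20
Solving gives d = 73, so the new rate took effect on 14 Mar 2016.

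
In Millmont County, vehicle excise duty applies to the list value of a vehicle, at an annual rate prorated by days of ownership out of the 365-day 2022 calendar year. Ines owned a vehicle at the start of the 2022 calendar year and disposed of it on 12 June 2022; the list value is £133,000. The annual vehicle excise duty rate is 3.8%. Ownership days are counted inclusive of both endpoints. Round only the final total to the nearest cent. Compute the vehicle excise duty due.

Days held (1 January – 12 June 2022): 163 out of 365
Tax = £133,000 × 3.8% × 163/365 = £2,256.9918

£2,256.99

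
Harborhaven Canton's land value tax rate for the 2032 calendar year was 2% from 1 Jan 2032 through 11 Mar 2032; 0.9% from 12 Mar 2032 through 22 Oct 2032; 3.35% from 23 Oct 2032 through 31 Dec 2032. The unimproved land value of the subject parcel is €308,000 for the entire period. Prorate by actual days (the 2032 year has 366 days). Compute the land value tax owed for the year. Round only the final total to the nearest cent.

1 Jan – 11 Mar 2032: 71 days at 2% → €308,000 × 2% × 71/366 = €1,194.9727
12 Mar – 22 Oct 2032: 225 days at 0.9% → €308,000 × 0.9% × 225/366 = €1,704.0984
23 Oct – 31 Dec 2032: 70 days at 3.35% → €308,000 × 3.35% × 70/366 = €1,973.3880
Total = €4,872.4590

€4,872.46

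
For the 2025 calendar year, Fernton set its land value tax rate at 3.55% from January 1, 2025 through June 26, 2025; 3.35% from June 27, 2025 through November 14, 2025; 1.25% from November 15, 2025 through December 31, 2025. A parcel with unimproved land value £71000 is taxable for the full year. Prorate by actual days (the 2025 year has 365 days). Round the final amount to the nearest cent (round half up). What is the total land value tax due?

£2255.37

January 1 – June 26, 2025: 177 days at 3.55% → £71000 × 3.55% × 177/365 = £1222.2699
June 27 – November 14, 2025: 141 days at 3.35% → £71000 × 3.35% × 141/365 = £918.8178
November 15 – December 31, 2025: 47 days at 1.25% → £71000 × 1.25% × 47/365 = £114.2808
Total = £2255.3685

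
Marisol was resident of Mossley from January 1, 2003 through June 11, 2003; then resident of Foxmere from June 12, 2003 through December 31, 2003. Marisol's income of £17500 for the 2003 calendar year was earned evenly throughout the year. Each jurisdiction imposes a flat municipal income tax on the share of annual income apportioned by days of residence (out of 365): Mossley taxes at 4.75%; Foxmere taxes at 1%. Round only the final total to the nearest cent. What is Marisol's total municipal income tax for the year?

Mossley, January 1 – June 11, 2003: 162 days → £17500 × 4.75% × 162/365 = £368.9384
Foxmere, June 12 – December 31, 2003: 203 days → £17500 × 1% × 203/365 = £97.3288
Total = £466.2671

£466.27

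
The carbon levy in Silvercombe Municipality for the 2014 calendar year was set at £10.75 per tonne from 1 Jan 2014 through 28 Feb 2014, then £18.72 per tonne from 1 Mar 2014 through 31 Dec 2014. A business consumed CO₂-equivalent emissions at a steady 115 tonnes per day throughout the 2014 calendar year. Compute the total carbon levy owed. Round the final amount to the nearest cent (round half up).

1 Jan – 28 Feb 2014: 59 days × 115 tonnes/day = 6,785 tonnes at £10.75/tonne → £72,938.75
1 Mar – 31 Dec 2014: 306 days × 115 tonnes/day = 35,190 tonnes at £18.72/tonne → £658,756.80

£731,695.55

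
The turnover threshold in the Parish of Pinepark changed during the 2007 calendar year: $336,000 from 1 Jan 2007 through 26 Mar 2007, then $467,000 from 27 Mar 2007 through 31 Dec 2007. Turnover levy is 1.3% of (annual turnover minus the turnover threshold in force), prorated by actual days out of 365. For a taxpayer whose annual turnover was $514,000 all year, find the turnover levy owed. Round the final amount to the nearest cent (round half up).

1 Jan – 26 Mar 2007: 85 days, exemption $336,000 → ($514,000 − $336,000) × 1.3% × 85/365 = $538.8767
27 Mar – 31 Dec 2007: 280 days, exemption $467,000 → ($514,000 − $467,000) × 1.3% × 280/365 = $468.7123
Total = $1,007.5890

$1,007.59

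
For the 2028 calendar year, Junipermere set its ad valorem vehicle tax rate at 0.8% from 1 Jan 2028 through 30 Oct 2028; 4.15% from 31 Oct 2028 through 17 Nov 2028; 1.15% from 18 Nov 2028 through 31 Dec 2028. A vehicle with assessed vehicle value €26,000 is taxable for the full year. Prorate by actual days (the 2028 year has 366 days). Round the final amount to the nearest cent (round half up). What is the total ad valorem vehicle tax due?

€261.78

1 Jan – 30 Oct 2028: 304 days at 0.8% → €26,000 × 0.8% × 304/366 = €172.7650
31 Oct – 17 Nov 2028: 18 days at 4.15% → €26,000 × 4.15% × 18/366 = €53.0656
18 Nov – 31 Dec 2028: 44 days at 1.15% → €26,000 × 1.15% × 44/366 = €35.9454
Total = €261.7760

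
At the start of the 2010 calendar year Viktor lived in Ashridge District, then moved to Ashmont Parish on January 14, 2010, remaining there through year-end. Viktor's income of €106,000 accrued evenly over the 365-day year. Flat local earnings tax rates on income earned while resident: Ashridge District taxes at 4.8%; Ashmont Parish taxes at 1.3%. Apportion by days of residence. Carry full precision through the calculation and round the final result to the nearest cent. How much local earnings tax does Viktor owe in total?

Ashridge District, January 1 – January 13, 2010: 13 days → €106,000 × 4.8% × 13/365 = €181.2164
Ashmont Parish, January 14 – December 31, 2010: 352 days → €106,000 × 1.3% × 352/365 = €1,328.9205
Total = €1,510.1370

€1,510.14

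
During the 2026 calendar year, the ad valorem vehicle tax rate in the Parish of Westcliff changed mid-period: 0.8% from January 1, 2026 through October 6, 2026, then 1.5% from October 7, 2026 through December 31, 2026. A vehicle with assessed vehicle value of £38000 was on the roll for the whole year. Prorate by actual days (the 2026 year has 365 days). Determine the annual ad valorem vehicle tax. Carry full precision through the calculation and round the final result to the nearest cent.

January 1 – October 6, 2026: 279 days at 0.8% → £38000 × 0.8% × 279/365 = £232.3726
October 7 – December 31, 2026: 86 days at 1.5% → £38000 × 1.5% × 86/365 = £134.3014
Total = £366.6740

£366.67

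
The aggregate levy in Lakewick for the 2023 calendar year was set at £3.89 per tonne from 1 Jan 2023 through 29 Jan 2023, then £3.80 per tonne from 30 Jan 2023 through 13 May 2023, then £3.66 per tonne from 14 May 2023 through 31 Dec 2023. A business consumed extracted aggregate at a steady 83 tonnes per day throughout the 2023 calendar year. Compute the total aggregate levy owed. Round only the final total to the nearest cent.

£112641.79

1 Jan – 29 Jan 2023: 29 days × 83 tonnes/day = 2,407 tonnes at £3.89/tonne → £9363.23
30 Jan – 13 May 2023: 104 days × 83 tonnes/day = 8,632 tonnes at £3.80/tonne → £32801.60
14 May – 31 Dec 2023: 232 days × 83 tonnes/day = 19,256 tonnes at £3.66/tonne → £70476.96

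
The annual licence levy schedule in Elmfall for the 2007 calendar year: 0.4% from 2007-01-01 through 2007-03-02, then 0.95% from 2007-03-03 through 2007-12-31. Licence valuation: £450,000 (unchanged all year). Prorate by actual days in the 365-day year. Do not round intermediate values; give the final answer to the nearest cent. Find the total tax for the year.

£3,861.37

2007-01-01 to 2007-03-02: 61 days at 0.4% → £450,000 × 0.4% × 61/365 = £300.8219
2007-03-03 to 2007-12-31: 304 days at 0.95% → £450,000 × 0.95% × 304/365 = £3,560.5479
Total = £3,861.3699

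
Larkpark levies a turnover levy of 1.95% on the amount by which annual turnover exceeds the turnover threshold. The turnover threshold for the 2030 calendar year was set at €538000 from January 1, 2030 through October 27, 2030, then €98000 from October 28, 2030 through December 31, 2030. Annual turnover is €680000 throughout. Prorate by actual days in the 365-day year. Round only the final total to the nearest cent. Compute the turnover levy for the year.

January 1 – October 27, 2030: 300 days, exemption €538000 → (€680000 − €538000) × 1.95% × 300/365 = €2275.8904
October 28 – December 31, 2030: 65 days, exemption €98000 → (€680000 − €98000) × 1.95% × 65/365 = €2021.0548
Total = €4296.9452

€4296.95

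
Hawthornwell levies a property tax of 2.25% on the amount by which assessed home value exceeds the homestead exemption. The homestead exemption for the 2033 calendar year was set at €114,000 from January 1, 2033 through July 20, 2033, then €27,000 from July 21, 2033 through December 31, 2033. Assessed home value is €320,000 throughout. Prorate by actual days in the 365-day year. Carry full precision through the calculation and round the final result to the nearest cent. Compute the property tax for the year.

€5,514.53

January 1 – July 20, 2033: 201 days, exemption €114,000 → (€320,000 − €114,000) × 2.25% × 201/365 = €2,552.4247
July 21 – December 31, 2033: 164 days, exemption €27,000 → (€320,000 − €27,000) × 2.25% × 164/365 = €2,962.1096
Total = €5,514.5342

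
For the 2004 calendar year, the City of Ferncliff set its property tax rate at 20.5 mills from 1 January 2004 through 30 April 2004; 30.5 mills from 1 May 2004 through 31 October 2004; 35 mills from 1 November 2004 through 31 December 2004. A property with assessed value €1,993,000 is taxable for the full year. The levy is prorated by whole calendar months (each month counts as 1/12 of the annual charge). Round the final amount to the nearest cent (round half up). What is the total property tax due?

1 January – 30 April 2004: 4 months at 20.5 mills → €1,993,000 × 2.05% × 4/12 = €13,618.8333
1 May – 31 October 2004: 6 months at 30.5 mills → €1,993,000 × 3.05% × 6/12 = €30,393.2500
1 November – 31 December 2004: 2 months at 35 mills → €1,993,000 × 3.5% × 2/12 = €11,625.8333
Total = €55,637.9167

€55,637.92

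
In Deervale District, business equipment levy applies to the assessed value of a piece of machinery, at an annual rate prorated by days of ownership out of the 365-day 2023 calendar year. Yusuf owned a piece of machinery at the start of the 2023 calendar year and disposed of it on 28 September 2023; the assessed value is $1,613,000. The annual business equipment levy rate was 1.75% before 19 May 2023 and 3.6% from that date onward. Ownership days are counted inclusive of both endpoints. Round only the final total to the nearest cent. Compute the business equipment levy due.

1 January – 18 May 2023: 138 days at 1.75% → $1,613,000 × 1.75% × 138/365 = $10,672.3151
19 May – 28 September 2023: 133 days at 3.6% → $1,613,000 × 3.6% × 133/365 = $21,159.0247
Total = $31,831.3397

$31,831.34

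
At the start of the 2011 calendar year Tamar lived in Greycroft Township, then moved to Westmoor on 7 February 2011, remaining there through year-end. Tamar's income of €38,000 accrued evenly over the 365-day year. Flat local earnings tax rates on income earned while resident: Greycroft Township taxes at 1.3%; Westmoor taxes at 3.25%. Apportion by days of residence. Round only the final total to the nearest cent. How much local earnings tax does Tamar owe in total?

€1,159.88

Greycroft Township, 1 January – 6 February 2011: 37 days → €38,000 × 1.3% × 37/365 = €50.0767
Westmoor, 7 February – 31 December 2011: 328 days → €38,000 × 3.25% × 328/365 = €1,109.8082
Total = €1,159.8849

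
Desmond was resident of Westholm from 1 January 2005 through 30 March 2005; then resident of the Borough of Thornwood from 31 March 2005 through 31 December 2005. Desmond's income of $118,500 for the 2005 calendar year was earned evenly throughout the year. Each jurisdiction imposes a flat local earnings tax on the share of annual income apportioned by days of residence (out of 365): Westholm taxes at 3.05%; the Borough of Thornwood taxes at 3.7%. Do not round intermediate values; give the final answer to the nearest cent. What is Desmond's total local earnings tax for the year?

$4,196.69

Westholm, 1 January – 30 March 2005: 89 days → $118,500 × 3.05% × 89/365 = $881.2829
The Borough of Thornwood, 31 March – 31 December 2005: 276 days → $118,500 × 3.7% × 276/365 = $3,315.4027
Total = $4,196.6856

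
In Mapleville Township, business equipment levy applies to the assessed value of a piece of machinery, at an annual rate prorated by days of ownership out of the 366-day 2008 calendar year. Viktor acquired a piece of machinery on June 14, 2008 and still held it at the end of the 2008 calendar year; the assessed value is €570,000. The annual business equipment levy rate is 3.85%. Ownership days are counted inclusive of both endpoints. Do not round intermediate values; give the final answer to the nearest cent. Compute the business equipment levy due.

Days held (June 14 – December 31, 2008): 201 out of 366
Tax = €570,000 × 3.85% × 201/366 = €12,051.7623

€12,051.76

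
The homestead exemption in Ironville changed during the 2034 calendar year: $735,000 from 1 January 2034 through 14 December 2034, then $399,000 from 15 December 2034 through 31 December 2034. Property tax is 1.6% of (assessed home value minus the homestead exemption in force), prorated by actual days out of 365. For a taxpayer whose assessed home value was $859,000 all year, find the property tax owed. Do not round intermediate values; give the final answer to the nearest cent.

$2,234.39

1 January – 14 December 2034: 348 days, exemption $735,000 → ($859,000 − $735,000) × 1.6% × 348/365 = $1,891.5945
15 December – 31 December 2034: 17 days, exemption $399,000 → ($859,000 − $399,000) × 1.6% × 17/365 = $342.7945
Total = $2,234.3890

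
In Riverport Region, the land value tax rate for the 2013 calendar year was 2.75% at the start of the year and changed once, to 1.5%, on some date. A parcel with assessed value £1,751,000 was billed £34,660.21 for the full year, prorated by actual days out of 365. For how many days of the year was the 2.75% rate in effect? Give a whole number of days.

Let d = days at the first rate; then 365 − d days at the second rate.
£1,751,000 × [2.75%·d + 1.5%·(365−d)] / 365 = £34,660.21
Solving gives d = 140, so the new rate took effect on 21 May 2013.

140 days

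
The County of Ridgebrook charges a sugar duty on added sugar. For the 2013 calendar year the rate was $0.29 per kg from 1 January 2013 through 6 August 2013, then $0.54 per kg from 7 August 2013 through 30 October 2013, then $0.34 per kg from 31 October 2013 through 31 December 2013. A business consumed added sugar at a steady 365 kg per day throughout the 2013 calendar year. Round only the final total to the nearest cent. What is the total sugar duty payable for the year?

$47,523.00

1 January – 6 August 2013: 218 days × 365 kg/day = 79,570 kg at $0.29/kg → $23,075.30
7 August – 30 October 2013: 85 days × 365 kg/day = 31,025 kg at $0.54/kg → $16,753.50
31 October – 31 December 2013: 62 days × 365 kg/day = 22,630 kg at $0.34/kg → $7,694.20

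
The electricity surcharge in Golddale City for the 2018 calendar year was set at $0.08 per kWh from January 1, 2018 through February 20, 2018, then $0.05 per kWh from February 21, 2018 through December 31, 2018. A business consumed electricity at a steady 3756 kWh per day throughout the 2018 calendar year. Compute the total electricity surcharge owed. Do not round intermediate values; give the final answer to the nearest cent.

$74293.68

January 1 – February 20, 2018: 51 days × 3756 kWh/day = 191,556 kWh at $0.08/kWh → $15324.48
February 21 – December 31, 2018: 314 days × 3756 kWh/day = 1,179,384 kWh at $0.05/kWh → $58969.20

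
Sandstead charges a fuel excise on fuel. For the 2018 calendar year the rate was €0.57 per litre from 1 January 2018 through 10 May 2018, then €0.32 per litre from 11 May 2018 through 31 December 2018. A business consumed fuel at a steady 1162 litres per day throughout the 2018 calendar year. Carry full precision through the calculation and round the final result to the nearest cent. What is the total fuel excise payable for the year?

€173,486.60

1 January – 10 May 2018: 130 days × 1162 litres/day = 151,060 litres at €0.57/litre → €86,104.20
11 May – 31 December 2018: 235 days × 1162 litres/day = 273,070 litres at €0.32/litre → €87,382.40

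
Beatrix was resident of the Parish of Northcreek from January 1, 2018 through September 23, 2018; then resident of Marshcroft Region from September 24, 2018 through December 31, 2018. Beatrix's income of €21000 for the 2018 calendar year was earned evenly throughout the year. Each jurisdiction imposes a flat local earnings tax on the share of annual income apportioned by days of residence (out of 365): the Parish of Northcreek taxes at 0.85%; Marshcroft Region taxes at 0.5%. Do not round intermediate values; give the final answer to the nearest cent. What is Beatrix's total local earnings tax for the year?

€158.56

The Parish of Northcreek, January 1 – September 23, 2018: 266 days → €21000 × 0.85% × 266/365 = €130.0849
Marshcroft Region, September 24 – December 31, 2018: 99 days → €21000 × 0.5% × 99/365 = €28.4795
Total = €158.5644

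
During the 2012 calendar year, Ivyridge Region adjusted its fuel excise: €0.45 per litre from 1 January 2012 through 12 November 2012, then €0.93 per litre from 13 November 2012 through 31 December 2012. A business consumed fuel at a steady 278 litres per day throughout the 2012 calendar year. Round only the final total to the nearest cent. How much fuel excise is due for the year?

€52,325.16

1 January – 12 November 2012: 317 days × 278 litres/day = 88,126 litres at €0.45/litre → €39,656.70
13 November – 31 December 2012: 49 days × 278 litres/day = 13,622 litres at €0.93/litre → €12,668.46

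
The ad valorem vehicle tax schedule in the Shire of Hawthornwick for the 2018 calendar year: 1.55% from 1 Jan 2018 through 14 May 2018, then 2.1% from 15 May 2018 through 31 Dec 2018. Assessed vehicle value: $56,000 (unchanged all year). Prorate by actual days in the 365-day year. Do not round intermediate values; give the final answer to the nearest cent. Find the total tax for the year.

$1,062.93

1 Jan – 14 May 2018: 134 days at 1.55% → $56,000 × 1.55% × 134/365 = $318.6630
15 May – 31 Dec 2018: 231 days at 2.1% → $56,000 × 2.1% × 231/365 = $744.2630
Total = $1,062.9260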